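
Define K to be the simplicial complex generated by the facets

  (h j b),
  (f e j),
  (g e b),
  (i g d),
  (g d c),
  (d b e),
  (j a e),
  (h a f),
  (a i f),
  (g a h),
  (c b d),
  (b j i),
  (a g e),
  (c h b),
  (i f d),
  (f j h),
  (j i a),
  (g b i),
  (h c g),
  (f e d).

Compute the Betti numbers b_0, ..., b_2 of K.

b_0 = 1, b_1 = 1, b_2 = 0.

Take the total order a < b < c < d < e < f < g < h < i < j on the vertex set. Then K (dimension 2) consists of the simplices:

  0-simplices (10): a, b, c, d, e, f, g, h, i, j
  1-simplices (30): ae, af, ag, ah, ai, aj, bc, bd, be, bg, bh, bi, bj, cd, cg, ch, de, df, dg, di, ef, eg, ej, fh, fi, fj, gh, gi, hj, ij
  2-simplices (20): aeg, aej, afh, afi, agh, aij, bcd, bch, bde, beg, bgi, bhj, bij, cdg, cgh, def, dfi, dgi, efj, fhj

so the chain groups are C_0 ≅ Z^10, C_1 ≅ Z^30, C_2 ≅ Z^20.

The boundary map ∂_1: C_1 → C_0 maps an edge to its endpoints' difference, ∂[p,q] = q − p. For instance
  ∂dg = g − d.
The resulting 10×30 matrix has rank 9, and its Smith normal form has invariant factors (1,1,1,1,1,1,1,1,1).

∂_2: C_2 → C_1 acts by ∂[p,q,r] = [q,r] − [p,r] + [p,q]. For instance
  ∂bcd = cd − bd + bc,
  ∂aej = ej − aj + ae.
This gives a 30×20 integer matrix of rank 20; reducing to Smith normal form yields diagonal entries (1,1,1,1,1,1,1,1,1,1,1,1,1,1,1,1,1,1,1,2).

Computing H_k = (kernel of ∂_k) / (image of ∂_{k+1}):

  H_0: rank C_0 − rank ∂_1 = 10 − 9 = 1, and the invariant factors of ∂_1 are all 1, so H_0 ≅ Z.
  H_1: rank ker ∂_1 − rank ∂_2 = (30 − 9) − 20 = 1, and ∂_2 has invariant factor 2 > 1, so H_1 ≅ Z × Z/2.
  H_2: rank ker ∂_2 − rank ∂_3 = (20 − 20) − 0 = 0, and there is no ∂_3, so H_2 ≅ 0.

(K is a triangulation of the Klein bottle.)

Hence the Betti numbers are b_0 = 1, b_1 = 1, b_2 = 0.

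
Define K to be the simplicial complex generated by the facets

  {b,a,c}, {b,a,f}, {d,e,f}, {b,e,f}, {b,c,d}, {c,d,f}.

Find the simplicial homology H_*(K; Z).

H_0 = Z,  H_1 = Z,  H_2 = 0.

Order the vertices as a < b < c < d < e < f. Listing each simplex with vertices in this order, K has dimension 2 with simplices:

  0-simplices (6): a, b, c, d, e, f
  1-simplices (12): ab, ac, af, bc, bd, be, bf, cd, cf, de, df, ef
  2-simplices (6): abc, abf, bcd, bef, cdf, def

so the chain groups are C_0 ≅ Z^6, C_1 ≅ Z^12, C_2 ≅ Z^6.

The boundary map ∂_1: C_1 → C_0 is given by ∂[p,q] = [q] − [p].
The resulting 6×12 matrix has rank 5, and its Smith normal form has invariant factors (1,1,1,1,1).

The boundary map ∂_2: C_2 → C_1 acts by ∂[p,q,r] = [q,r] − [p,r] + [p,q]. For instance
  ∂abc = bc − ac + ab,
  ∂cdf = df − cf + cd.
The 12×6 boundary matrix has rank 6 and Smith normal form diag(1,1,1,1,1,1).

Computing H_k = (kernel of ∂_k) / (image of ∂_{k+1}):

  H_0: rank C_0 − rank ∂_1 = 6 − 5 = 1, and the invariant factors of ∂_1 are all 1, so H_0 ≅ Z.
  H_1: rank ker ∂_1 − rank ∂_2 = (12 − 5) − 6 = 1, and the invariant factors of ∂_2 are all 1, so H_1 ≅ Z.
  H_2: rank ker ∂_2 − rank ∂_3 = (6 − 6) − 0 = 0, and there is no ∂_3, so H_2 ≅ 0.

(K is a triangulation of the cylinder S^1 x I.)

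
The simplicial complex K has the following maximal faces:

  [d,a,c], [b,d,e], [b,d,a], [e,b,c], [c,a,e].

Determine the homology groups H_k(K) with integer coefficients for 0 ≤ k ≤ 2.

We work with the vertex ordering a < b < c < d < e. The simplices of K, each written with vertices in increasing order, are:

  0-simplices (5): a, b, c, d, e
  1-simplices (10): ab, ac, ad, ae, bc, bd, be, cd, ce, de
  2-simplices (5): abd, acd, ace, bce, bde

so the chain groups are C_0 ≅ Z^5, C_1 ≅ Z^10, C_2 ≅ Z^5.

Boundary ∂_1: C_1 → C_0 is given by ∂[p,q] = [q] − [p].
The 5×10 boundary matrix has rank 4 and Smith normal form diag(1,1,1,1).

∂_2: C_2 → C_1 maps a triangle to the signed sum of its edges. For instance
  ∂abd = bd − ad + ab,
  ∂bde = de − be + bd.
This gives a 10×5 integer matrix of rank 5; reducing to Smith normal form yields diagonal entries (1,1,1,1,1).

Now H_k = ker ∂_k / im ∂_{k+1}, so:

  H_0: rank C_0 − rank ∂_1 = 5 − 4 = 1, and the invariant factors of ∂_1 are all 1, so H_0 = Z.
  H_1: rank ker ∂_1 − rank ∂_2 = (10 − 4) − 5 = 1, and the invariant factors of ∂_2 are all 1, so H_1 = Z.
  H_2: rank ker ∂_2 − rank ∂_3 = (5 − 5) − 0 = 0, and there is no ∂_3, so H_2 = 0.

As a check, the Euler characteristic is 5 − 10 + 5 = 0, which agrees with 1 − 1 + 0 = 0.

H_0 ≅ Z,  H_1 ≅ Z,  H_2 = 0.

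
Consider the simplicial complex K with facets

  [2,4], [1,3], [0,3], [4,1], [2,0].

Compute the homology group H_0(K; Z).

H_0 = Z.

We work with the vertex ordering 0 < 1 < 2 < 3 < 4. The simplices of K, each written with vertices in increasing order, are:

  0-simplices (5): [0], [1], [2], [3], [4]
  1-simplices (5): [0,2], [0,3], [1,3], [1,4], [2,4]

giving chain groups C_0 ≅ Z^5, C_1 ≅ Z^5.

Boundary ∂_1: C_1 → C_0 is given by ∂[p,q] = [q] − [p].
The resulting 5×5 matrix has rank 4, and its Smith normal form has invariant factors (1,1,1,1).

Computing H_k = (kernel of ∂_k) / (image of ∂_{k+1}):

  H_0: rank C_0 − rank ∂_1 = 5 − 4 = 1, and the invariant factors of ∂_1 are all 1, so H_0 = Z.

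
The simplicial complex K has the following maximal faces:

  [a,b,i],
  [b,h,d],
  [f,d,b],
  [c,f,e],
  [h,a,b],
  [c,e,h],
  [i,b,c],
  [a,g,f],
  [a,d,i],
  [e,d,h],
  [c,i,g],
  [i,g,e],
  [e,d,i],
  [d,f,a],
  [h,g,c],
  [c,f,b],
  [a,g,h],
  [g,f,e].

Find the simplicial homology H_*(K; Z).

We work with the vertex ordering a < b < c < d < e < f < g < h < i. The simplices of K, each written with vertices in increasing order, are:

  0-simplices (9): a, b, c, d, e, f, g, h, i
  1-simplices (27): ab, ad, af, ag, ah, ai, bc, bd, bf, bh, bi, ce, cf, cg, ch, ci, de, df, dh, di, ef, eg, eh, ei, fg, gh, gi
  2-simplices (18): abh, abi, adf, adi, afg, agh, bcf, bci, bdf, bdh, cef, ceh, cgh, cgi, deh, dei, efg, egi

giving chain groups C_0 ≅ Z^9, C_1 ≅ Z^27, C_2 ≅ Z^18.

The boundary map ∂_1: C_1 → C_0 maps an edge to its endpoints' difference, ∂[p,q] = q − p.
As a 9×27 matrix over Z this has rank 8, with invariant factors (1,1,1,1,1,1,1,1).

Boundary ∂_2: C_2 → C_1 maps a triangle to the signed sum of its edges. For instance
  ∂abi = bi − ai + ab,
  ∂bdh = dh − bh + bd.
The resulting 27×18 matrix has rank 18, and its Smith normal form has invariant factors (1,1,1,1,1,1,1,1,1,1,1,1,1,1,1,1,1,2).

Computing H_k = (kernel of ∂_k) / (image of ∂_{k+1}):

  H_0: rank C_0 − rank ∂_1 = 9 − 8 = 1, and the invariant factors of ∂_1 are all 1, so H_0 ≅ Z.
  H_1: rank ker ∂_1 − rank ∂_2 = (27 − 8) − 18 = 1, and ∂_2 has invariant factor 2 > 1, so H_1 ≅ Z ⊕ Z/2.
  H_2: rank ker ∂_2 − rank ∂_3 = (18 − 18) − 0 = 0, and there is no ∂_3, so H_2 ≅ 0.

As a check, the Euler characteristic is 9 − 27 + 18 = 0, which agrees with 1 − 1 + 0 = 0.
(K is a triangulation of the Klein bottle.)

H_0 ≅ Z,  H_1 ≅ Z ⊕ Z/2,  H_2 = 0.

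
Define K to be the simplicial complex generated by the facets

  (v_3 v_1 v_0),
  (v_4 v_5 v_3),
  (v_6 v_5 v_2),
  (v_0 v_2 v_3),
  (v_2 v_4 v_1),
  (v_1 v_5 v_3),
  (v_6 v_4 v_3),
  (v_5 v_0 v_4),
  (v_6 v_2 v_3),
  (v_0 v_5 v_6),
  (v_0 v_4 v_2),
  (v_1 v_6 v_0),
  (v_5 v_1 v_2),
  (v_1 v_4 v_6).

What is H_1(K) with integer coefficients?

H_1 = Z^2.

Take the total order v_0 < v_1 < v_2 < v_3 < v_4 < v_5 < v_6 on the vertex set. Then K (dimension 2) consists of the simplices:

  0-simplices (7): [v_0], [v_1], [v_2], [v_3], [v_4], [v_5], [v_6]
  1-simplices (21): (21 of them)
  2-simplices (14): (14 of them)

Hence C_0 ≅ Z^7, C_1 ≅ Z^21, C_2 ≅ Z^14.

Boundary ∂_1: C_1 → C_0 is given by ∂[p,q] = [q] − [p]. For instance
  ∂[v_3,v_4] = [v_4] − [v_3].
The resulting 7×21 matrix has rank 6, and its Smith normal form has invariant factors (1,1,1,1,1,1).

The boundary map ∂_2: C_2 → C_1 maps a triangle to the signed sum of its edges. For instance
  ∂[v_0,v_2,v_4] = [v_2,v_4] − [v_0,v_4] + [v_0,v_2],
  ∂[v_0,v_2,v_3] = [v_2,v_3] − [v_0,v_3] + [v_0,v_2].
This gives a 21×14 integer matrix of rank 13; reducing to Smith normal form yields diagonal entries (1,1,1,1,1,1,1,1,1,1,1,1,1).

Reading off H_k = ker ∂_k / im ∂_{k+1}:

  H_1: rank ker ∂_1 − rank ∂_2 = (21 − 6) − 13 = 2, and the invariant factors of ∂_2 are all 1, so H_1 ≅ Z^2.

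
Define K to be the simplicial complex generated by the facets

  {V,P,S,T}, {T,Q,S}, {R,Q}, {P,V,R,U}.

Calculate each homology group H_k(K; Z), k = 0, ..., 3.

K has 7 vertices, 14 edges, 9 triangles, 2 3-simplices.
rank ∂_0 = 0, rank ∂_1 = 6 ⇒ b_0 = 7 − 0 − 6 = 1; all invariant factors of ∂_1 are 1 so no torsion. So H_0 = Z.
rank ∂_1 = 6, rank ∂_2 = 7 ⇒ b_1 = 14 − 6 − 7 = 1; all invariant factors of ∂_2 are 1 so no torsion. So H_1 = Z.
rank ∂_2 = 7, rank ∂_3 = 2 ⇒ b_2 = 9 − 7 − 2 = 0; all invariant factors of ∂_3 are 1 so no torsion. So H_2 = 0.
rank ∂_3 = 2, rank ∂_4 = 0 ⇒ b_3 = 2 − 2 − 0 = 0. So H_3 = 0.

H_0 ≅ Z,  H_1 ≅ Z,  H_2 = 0,  H_3 = 0.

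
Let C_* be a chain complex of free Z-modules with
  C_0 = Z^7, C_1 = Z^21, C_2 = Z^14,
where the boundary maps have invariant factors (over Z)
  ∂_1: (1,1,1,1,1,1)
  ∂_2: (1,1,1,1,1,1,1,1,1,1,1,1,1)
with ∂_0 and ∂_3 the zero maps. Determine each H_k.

H_0 = Z,  H_1 = Z^2,  H_2 = Z.

H_0: b_0 = 7 − 0 − 6 = 1; torsion from ∂_1 factors > 1: none. So H_0 = Z.
H_1: b_1 = 21 − 6 − 13 = 2; torsion from ∂_2 factors > 1: none. So H_1 = Z^2.
H_2: b_2 = 14 − 13 − 0 = 1; torsion from ∂_3 factors > 1: none. So H_2 = Z.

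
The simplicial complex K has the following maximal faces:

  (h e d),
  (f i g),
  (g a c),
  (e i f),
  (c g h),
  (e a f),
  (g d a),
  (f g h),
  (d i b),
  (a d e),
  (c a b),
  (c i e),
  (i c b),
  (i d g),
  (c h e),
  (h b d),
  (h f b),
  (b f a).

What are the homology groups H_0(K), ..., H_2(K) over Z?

Order the vertices as a < b < c < d < e < f < g < h < i. Listing each simplex with vertices in this order, K has dimension 2 with simplices:

  0-simplices (9): a, b, c, d, e, f, g, h, i
  1-simplices (27): ab, ac, ad, ae, af, ag, bc, bd, bf, bh, bi, ce, cg, ch, ci, de, dg, dh, di, ef, eh, ei, fg, fh, fi, gh, gi
  2-simplices (18): abc, abf, acg, ade, adg, aef, bci, bdh, bdi, bfh, ceh, cei, cgh, deh, dgi, efi, fgh, fgi

giving chain groups C_0 ≅ Z^9, C_1 ≅ Z^27, C_2 ≅ Z^18.

∂_1: C_1 → C_0 sends each edge [p,q] (with p < q) to q − p. For instance
  ∂di = i − d.
This gives a 9×27 integer matrix of rank 8; reducing to Smith normal form yields diagonal entries (1,1,1,1,1,1,1,1).

Boundary ∂_2: C_2 → C_1 maps a triangle to the signed sum of its edges. For instance
  ∂cgh = gh − ch + cg,
  ∂bdh = dh − bh + bd.
The 27×18 boundary matrix has rank 17 and Smith normal form diag(1,1,1,1,1,1,1,1,1,1,1,1,1,1,1,1,1).

Now H_k = ker ∂_k / im ∂_{k+1}, so:

  H_0: rank C_0 − rank ∂_1 = 9 − 8 = 1, and the invariant factors of ∂_1 are all 1, so H_0 = Z.
  H_1: rank ker ∂_1 − rank ∂_2 = (27 − 8) − 17 = 2, and the invariant factors of ∂_2 are all 1, so H_1 = Z^2.
  H_2: rank ker ∂_2 − rank ∂_3 = (18 − 17) − 0 = 1, and there is no ∂_3, so H_2 = Z.

H_0 = Z,  H_1 = Z^2,  H_2 = Z.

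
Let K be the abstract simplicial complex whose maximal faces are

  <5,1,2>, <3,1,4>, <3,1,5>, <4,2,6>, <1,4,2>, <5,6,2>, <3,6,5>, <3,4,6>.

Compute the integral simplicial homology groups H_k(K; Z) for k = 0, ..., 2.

Take the total order 1 < 2 < 3 < 4 < 5 < 6 on the vertex set. Then K (dimension 2) consists of the simplices:

  0-simplices (6): [1], [2], [3], [4], [5], [6]
  1-simplices (12): [1,2], [1,3], [1,4], [1,5], [2,4], [2,5], [2,6], [3,4], [3,5], [3,6], [4,6], [5,6]
  2-simplices (8): [1,2,4], [1,2,5], [1,3,4], [1,3,5], [2,4,6], [2,5,6], [3,4,6], [3,5,6]

Hence C_0 ≅ Z^6, C_1 ≅ Z^12, C_2 ≅ Z^8.

The boundary map ∂_1: C_1 → C_0 is given by ∂[p,q] = [q] − [p].
This gives a 6×12 integer matrix of rank 5; reducing to Smith normal form yields diagonal entries (1,1,1,1,1).

∂_2: C_2 → C_1 acts by ∂[p,q,r] = [q,r] − [p,r] + [p,q]. For instance
  ∂[1,3,5] = [3,5] − [1,5] + [1,3],
  ∂[2,4,6] = [4,6] − [2,6] + [2,4].
As a 12×8 matrix over Z this has rank 7, with invariant factors (1,1,1,1,1,1,1).

Reading off H_k = ker ∂_k / im ∂_{k+1}:

  H_0: rank C_0 − rank ∂_1 = 6 − 5 = 1, and the invariant factors of ∂_1 are all 1, so H_0 = Z.
  H_1: rank ker ∂_1 − rank ∂_2 = (12 − 5) − 7 = 0, and the invariant factors of ∂_2 are all 1, so H_1 = 0.
  H_2: rank ker ∂_2 − rank ∂_3 = (8 − 7) − 0 = 1, and there is no ∂_3, so H_2 = Z.

(K is a triangulation of the 2-sphere S^2.)

H_0 = Z,  H_1 = 0,  H_2 = Z.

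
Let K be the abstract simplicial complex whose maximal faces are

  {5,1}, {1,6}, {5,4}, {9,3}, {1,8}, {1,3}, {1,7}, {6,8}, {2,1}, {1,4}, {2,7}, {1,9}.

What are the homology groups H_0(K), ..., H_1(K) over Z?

H_0 ≅ Z,  H_1 ≅ Z^4.

We work with the vertex ordering 1 < 2 < 3 < 4 < 5 < 6 < 7 < 8 < 9. The simplices of K, each written with vertices in increasing order, are:

  0-simplices (9): [1], [2], [3], [4], [5], [6], [7], [8], [9]
  1-simplices (12): [1,2], [1,3], [1,4], [1,5], [1,6], [1,7], [1,8], [1,9], [2,7], [3,9], [4,5], [6,8]

so the chain groups are C_0 ≅ Z^9, C_1 ≅ Z^12.

Boundary ∂_1: C_1 → C_0 is given by ∂[p,q] = [q] − [p]. For instance
  ∂[1,4] = [4] − [1].
The 9×12 boundary matrix has rank 8 and Smith normal form diag(1,1,1,1,1,1,1,1).

From H_k ≅ ker(∂_k) / im(∂_{k+1}) we obtain:

  H_0: rank C_0 − rank ∂_1 = 9 − 8 = 1, and the invariant factors of ∂_1 are all 1, so H_0 = Z.
  H_1: rank ker ∂_1 − rank ∂_2 = (12 − 8) − 0 = 4, and there is no ∂_2, so H_1 = Z^4.

As a check, the Euler characteristic is 9 − 12 = -3, which agrees with 1 − 4 = -3.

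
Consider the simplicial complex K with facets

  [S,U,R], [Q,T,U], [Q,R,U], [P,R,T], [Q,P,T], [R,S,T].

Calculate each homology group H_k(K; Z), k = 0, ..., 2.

Take the total order P < Q < R < S < T < U on the vertex set. Then K (dimension 2) consists of the simplices:

  0-simplices (6): P, Q, R, S, T, U
  1-simplices (12): PQ, PR, PT, QR, QT, QU, RS, RT, RU, ST, SU, TU
  2-simplices (6): PQT, PRT, QRU, QTU, RST, RSU

so the chain groups are C_0 ≅ Z^6, C_1 ≅ Z^12, C_2 ≅ Z^6.

Boundary ∂_1: C_1 → C_0 sends each edge [p,q] (with p < q) to q − p.
As a 6×12 matrix over Z this has rank 5, with invariant factors (1,1,1,1,1).

∂_2: C_2 → C_1 maps a triangle to the signed sum of its edges. For instance
  ∂QTU = TU − QU + QT,
  ∂PRT = RT − PT + PR.
The resulting 12×6 matrix has rank 6, and its Smith normal form has invariant factors (1,1,1,1,1,1).

Computing H_k = (kernel of ∂_k) / (image of ∂_{k+1}):

  H_0: rank C_0 − rank ∂_1 = 6 − 5 = 1, and the invariant factors of ∂_1 are all 1, so H_0 = Z.
  H_1: rank ker ∂_1 − rank ∂_2 = (12 − 5) − 6 = 1, and the invariant factors of ∂_2 are all 1, so H_1 = Z.
  H_2: rank ker ∂_2 − rank ∂_3 = (6 − 6) − 0 = 0, and there is no ∂_3, so H_2 = 0.

As a check, the Euler characteristic is 6 − 12 + 6 = 0, which agrees with 1 − 1 + 0 = 0.

H_0 = Z,  H_1 = Z,  H_2 = 0.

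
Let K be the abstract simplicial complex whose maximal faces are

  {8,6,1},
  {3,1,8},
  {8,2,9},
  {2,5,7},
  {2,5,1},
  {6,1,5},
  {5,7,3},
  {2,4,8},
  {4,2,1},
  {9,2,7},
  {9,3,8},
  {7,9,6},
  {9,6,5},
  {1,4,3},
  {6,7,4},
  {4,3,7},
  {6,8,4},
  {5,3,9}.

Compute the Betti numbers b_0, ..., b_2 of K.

b_0 = 1, b_1 = 1, b_2 = 0.

Take the total order 1 < 2 < 3 < 4 < 5 < 6 < 7 < 8 < 9 on the vertex set. Then K (dimension 2) consists of the simplices:

  0-simplices (9): [1], [2], [3], [4], [5], [6], [7], [8], [9]
  1-simplices (27): (27 of them)
  2-simplices (18): [1,2,4], [1,2,5], [1,3,4], [1,3,8], [1,5,6], [1,6,8], [2,4,8], [2,5,7], [2,7,9], [2,8,9], [3,4,7], [3,5,7], [3,5,9], [3,8,9], [4,6,7], [4,6,8], [5,6,9], [6,7,9]

giving chain groups C_0 ≅ Z^9, C_1 ≅ Z^27, C_2 ≅ Z^18.

∂_1: C_1 → C_0 is given by ∂[p,q] = [q] − [p].
The resulting 9×27 matrix has rank 8, and its Smith normal form has invariant factors (1,1,1,1,1,1,1,1).

The boundary map ∂_2: C_2 → C_1 maps a triangle to the signed sum of its edges. For instance
  ∂[6,7,9] = [7,9] − [6,9] + [6,7],
  ∂[4,6,7] = [6,7] − [4,7] + [4,6].
The resulting 27×18 matrix has rank 18, and its Smith normal form has invariant factors (1,1,1,1,1,1,1,1,1,1,1,1,1,1,1,1,1,2).

Now H_k = ker ∂_k / im ∂_{k+1}, so:

  H_0: rank C_0 − rank ∂_1 = 9 − 8 = 1, and the invariant factors of ∂_1 are all 1, so H_0 = Z.
  H_1: rank ker ∂_1 − rank ∂_2 = (27 − 8) − 18 = 1, and ∂_2 has invariant factor 2 > 1, so H_1 = Z ⊕ Z/2.
  H_2: rank ker ∂_2 − rank ∂_3 = (18 − 18) − 0 = 0, and there is no ∂_3, so H_2 = 0.

As a check, the Euler characteristic is 9 − 27 + 18 = 0, which agrees with 1 − 1 + 0 = 0.
(K is a triangulation of the Klein bottle.)

Hence the Betti numbers are b_0 = 1, b_1 = 1, b_2 = 0.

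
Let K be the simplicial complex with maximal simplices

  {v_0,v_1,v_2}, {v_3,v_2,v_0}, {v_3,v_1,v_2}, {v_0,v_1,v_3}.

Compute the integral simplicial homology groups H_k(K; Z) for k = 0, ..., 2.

H_0 = Z,  H_1 = 0,  H_2 = Z.

Take the total order v_0 < v_1 < v_2 < v_3 on the vertex set. Then K (dimension 2) consists of the simplices:

  0-simplices (4): [v_0], [v_1], [v_2], [v_3]
  1-simplices (6): [v_0,v_1], [v_0,v_2], [v_0,v_3], [v_1,v_2], [v_1,v_3], [v_2,v_3]
  2-simplices (4): [v_0,v_1,v_2], [v_0,v_1,v_3], [v_0,v_2,v_3], [v_1,v_2,v_3]

giving chain groups C_0 ≅ Z^4, C_1 ≅ Z^6, C_2 ≅ Z^4.

The boundary map ∂_1: C_1 → C_0 is given by ∂[p,q] = [q] − [p].
The resulting 4×6 matrix has rank 3, and its Smith normal form has invariant factors (1,1,1).

∂_2: C_2 → C_1 acts by ∂[p,q,r] = [q,r] − [p,r] + [p,q]. For instance
  ∂[v_1,v_2,v_3] = [v_2,v_3] − [v_1,v_3] + [v_1,v_2],
  ∂[v_0,v_1,v_2] = [v_1,v_2] − [v_0,v_2] + [v_0,v_1].
The 6×4 boundary matrix has rank 3 and Smith normal form diag(1,1,1).

Now H_k = ker ∂_k / im ∂_{k+1}, so:

  H_0: rank C_0 − rank ∂_1 = 4 − 3 = 1, and the invariant factors of ∂_1 are all 1, so H_0 ≅ Z.
  H_1: rank ker ∂_1 − rank ∂_2 = (6 − 3) − 3 = 0, and the invariant factors of ∂_2 are all 1, so H_1 ≅ 0.
  H_2: rank ker ∂_2 − rank ∂_3 = (4 − 3) − 0 = 1, and there is no ∂_3, so H_2 ≅ Z.

As a check, the Euler characteristic is 4 − 6 + 4 = 2, which agrees with 1 − 0 + 1 = 2.
(K is a triangulation of the 2-sphere S^2.)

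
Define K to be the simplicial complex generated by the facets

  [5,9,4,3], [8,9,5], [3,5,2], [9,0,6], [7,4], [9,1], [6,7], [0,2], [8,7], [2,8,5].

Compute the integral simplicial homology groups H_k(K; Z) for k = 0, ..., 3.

H_0 = Z,  H_1 = Z^3,  H_2 = 0,  H_3 = 0.

We work with the vertex ordering 0 < 1 < 2 < 3 < 4 < 5 < 6 < 7 < 8 < 9. The simplices of K, each written with vertices in increasing order, are:

  0-simplices (10): [0], [1], [2], [3], [4], [5], [6], [7], [8], [9]
  1-simplices (19): [0,2], [0,6], [0,9], [1,9], [2,3], [2,5], [2,8], [3,4], [3,5], [3,9], [4,5], [4,7], [4,9], [5,8], [5,9], [6,7], [6,9], [7,8], [8,9]
  2-simplices (8): [0,6,9], [2,3,5], [2,5,8], [3,4,5], [3,4,9], [3,5,9], [4,5,9], [5,8,9]
  3-simplices (1): [3,4,5,9]

giving chain groups C_0 ≅ Z^10, C_1 ≅ Z^19, C_2 ≅ Z^8, C_3 ≅ Z^1.

Boundary ∂_1: C_1 → C_0 maps an edge to its endpoints' difference, ∂[p,q] = q − p. For instance
  ∂[2,3] = [3] − [2].
The 10×19 boundary matrix has rank 9 and Smith normal form diag(1,1,1,1,1,1,1,1,1).

Boundary ∂_2: C_2 → C_1 acts by ∂[p,q,r] = [q,r] − [p,r] + [p,q]. For instance
  ∂[5,8,9] = [8,9] − [5,9] + [5,8],
  ∂[3,4,9] = [4,9] − [3,9] + [3,4].
The 19×8 boundary matrix has rank 7 and Smith normal form diag(1,1,1,1,1,1,1).

The boundary map ∂_3: C_3 → C_2 sends each 3-simplex σ to the alternating sum Σ_i (−1)^i (σ with its i-th vertex removed). For instance
  ∂[3,4,5,9] = [4,5,9] − [3,5,9] + [3,4,9] − [3,4,5].
As a 8×1 matrix over Z this has rank 1, with invariant factors (1).

Computing H_k = (kernel of ∂_k) / (image of ∂_{k+1}):

  H_0: rank C_0 − rank ∂_1 = 10 − 9 = 1, and the invariant factors of ∂_1 are all 1, so H_0 = Z.
  H_1: rank ker ∂_1 − rank ∂_2 = (19 − 9) − 7 = 3, and the invariant factors of ∂_2 are all 1, so H_1 = Z^3.
  H_2: rank ker ∂_2 − rank ∂_3 = (8 − 7) − 1 = 0, and the invariant factors of ∂_3 are all 1, so H_2 = 0.
  H_3: rank ker ∂_3 − rank ∂_4 = (1 − 1) − 0 = 0, and there is no ∂_4, so H_3 = 0.

As a check, the Euler characteristic is 10 − 19 + 8 − 1 = -2, which agrees with 1 − 3 + 0 − 0 = -2.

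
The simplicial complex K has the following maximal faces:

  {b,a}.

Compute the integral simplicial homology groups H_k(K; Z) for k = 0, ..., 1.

K has 2 vertices, 1 edge.
rank ∂_0 = 0, rank ∂_1 = 1 ⇒ b_0 = 2 − 0 − 1 = 1; all invariant factors of ∂_1 are 1 so no torsion. So H_0 = Z.
rank ∂_1 = 1, rank ∂_2 = 0 ⇒ b_1 = 1 − 1 − 0 = 0. So H_1 = 0.

H_0 = Z,  H_1 = 0.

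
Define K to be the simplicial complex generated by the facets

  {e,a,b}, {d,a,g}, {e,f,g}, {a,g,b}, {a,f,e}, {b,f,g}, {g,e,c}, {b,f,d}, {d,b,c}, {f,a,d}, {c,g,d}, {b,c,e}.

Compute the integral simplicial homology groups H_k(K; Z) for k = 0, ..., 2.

K has 7 vertices, 18 edges, 12 triangles.
rank ∂_0 = 0, rank ∂_1 = 6 ⇒ b_0 = 7 − 0 − 6 = 1; all invariant factors of ∂_1 are 1 so no torsion. So H_0 = Z.
rank ∂_1 = 6, rank ∂_2 = 12 ⇒ b_1 = 18 − 6 − 12 = 0; ∂_2 has invariant factor(s) [2] giving torsion. So H_1 = Z/2.
rank ∂_2 = 12, rank ∂_3 = 0 ⇒ b_2 = 12 − 12 − 0 = 0. So H_2 = 0.

H_0 = Z,  H_1 = Z/2,  H_2 = 0.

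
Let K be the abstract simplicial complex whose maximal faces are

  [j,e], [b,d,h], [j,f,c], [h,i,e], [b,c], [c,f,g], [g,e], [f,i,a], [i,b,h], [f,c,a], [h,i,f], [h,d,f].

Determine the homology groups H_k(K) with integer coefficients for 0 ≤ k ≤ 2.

H_0 = Z,  H_1 = Z^3,  H_2 = 0.

We work with the vertex ordering a < b < c < d < e < f < g < h < i < j. The simplices of K, each written with vertices in increasing order, are:

  0-simplices (10): a, b, c, d, e, f, g, h, i, j
  1-simplices (21): ac, af, ai, bc, bd, bh, bi, cf, cg, cj, df, dh, eg, eh, ei, ej, fg, fh, fi, fj, hi
  2-simplices (9): acf, afi, bdh, bhi, cfg, cfj, dfh, ehi, fhi

so the chain groups are C_0 ≅ Z^10, C_1 ≅ Z^21, C_2 ≅ Z^9.

The boundary map ∂_1: C_1 → C_0 sends each edge [p,q] (with p < q) to q − p. For instance
  ∂ei = i − e.
This gives a 10×21 integer matrix of rank 9; reducing to Smith normal form yields diagonal entries (1,1,1,1,1,1,1,1,1).

Boundary ∂_2: C_2 → C_1 sends each 2-simplex [p,q,r] to [q,r] − [p,r] + [p,q]. For instance
  ∂dfh = fh − dh + df,
  ∂cfg = fg − cg + cf.
The resulting 21×9 matrix has rank 9, and its Smith normal form has invariant factors (1,1,1,1,1,1,1,1,1).

Now H_k = ker ∂_k / im ∂_{k+1}, so:

  H_0: rank C_0 − rank ∂_1 = 10 − 9 = 1, and the invariant factors of ∂_1 are all 1, so H_0 ≅ Z.
  H_1: rank ker ∂_1 − rank ∂_2 = (21 − 9) − 9 = 3, and the invariant factors of ∂_2 are all 1, so H_1 ≅ Z^3.
  H_2: rank ker ∂_2 − rank ∂_3 = (9 − 9) − 0 = 0, and there is no ∂_3, so H_2 ≅ 0.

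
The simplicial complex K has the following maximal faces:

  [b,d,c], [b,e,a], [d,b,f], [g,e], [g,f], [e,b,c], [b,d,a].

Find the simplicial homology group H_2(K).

H_2 = 0.

Fix the vertex order a < b < c < d < e < f < g and write every simplex with vertices in increasing order. Then dim K = 2 and the simplices of K are:

  0-simplices (7): a, b, c, d, e, f, g
  1-simplices (12): ab, ad, ae, bc, bd, be, bf, cd, ce, df, eg, fg
  2-simplices (5): abd, abe, bcd, bce, bdf

so the chain groups are C_0 ≅ Z^7, C_1 ≅ Z^12, C_2 ≅ Z^5.

Boundary ∂_1: C_1 → C_0 sends each edge [p,q] (with p < q) to q − p. For instance
  ∂ad = d − a.
The 7×12 boundary matrix has rank 6 and Smith normal form diag(1,1,1,1,1,1).

Boundary ∂_2: C_2 → C_1 maps a triangle to the signed sum of its edges. For instance
  ∂bcd = cd − bd + bc,
  ∂bce = ce − be + bc.
The 12×5 boundary matrix has rank 5 and Smith normal form diag(1,1,1,1,1).

Computing H_k = (kernel of ∂_k) / (image of ∂_{k+1}):

  H_2: rank ker ∂_2 − rank ∂_3 = (5 − 5) − 0 = 0, and there is no ∂_3, so H_2 = 0.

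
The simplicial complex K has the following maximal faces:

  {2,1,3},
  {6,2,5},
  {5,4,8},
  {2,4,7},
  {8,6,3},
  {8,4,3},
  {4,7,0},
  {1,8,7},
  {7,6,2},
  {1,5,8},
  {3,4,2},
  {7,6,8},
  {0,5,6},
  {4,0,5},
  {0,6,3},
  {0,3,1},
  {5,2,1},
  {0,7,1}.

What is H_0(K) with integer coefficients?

Fix the vertex order 0 < 1 < 2 < 3 < 4 < 5 < 6 < 7 < 8 and write every simplex with vertices in increasing order. Then dim K = 2 and the simplices of K are:

  0-simplices (9): [0], [1], [2], [3], [4], [5], [6], [7], [8]
  1-simplices (27): (27 of them)
  2-simplices (18): [0,1,3], [0,1,7], [0,3,6], [0,4,5], [0,4,7], [0,5,6], [1,2,3], [1,2,5], [1,5,8], [1,7,8], [2,3,4], [2,4,7], [2,5,6], [2,6,7], [3,4,8], [3,6,8], [4,5,8], [6,7,8]

so the chain groups are C_0 ≅ Z^9, C_1 ≅ Z^27, C_2 ≅ Z^18.

Boundary ∂_1: C_1 → C_0 is given by ∂[p,q] = [q] − [p].
The 9×27 boundary matrix has rank 8 and Smith normal form diag(1,1,1,1,1,1,1,1).

The boundary map ∂_2: C_2 → C_1 sends each 2-simplex [p,q,r] to [q,r] − [p,r] + [p,q]. For instance
  ∂[0,1,7] = [1,7] − [0,7] + [0,1],
  ∂[0,4,7] = [4,7] − [0,7] + [0,4].
This gives a 27×18 integer matrix of rank 17; reducing to Smith normal form yields diagonal entries (1,1,1,1,1,1,1,1,1,1,1,1,1,1,1,1,1).

Now H_k = ker ∂_k / im ∂_{k+1}, so:

  H_0: rank C_0 − rank ∂_1 = 9 − 8 = 1, and the invariant factors of ∂_1 are all 1, so H_0 ≅ Z.

(K is a triangulation of the torus T^2.)

H_0 = Z.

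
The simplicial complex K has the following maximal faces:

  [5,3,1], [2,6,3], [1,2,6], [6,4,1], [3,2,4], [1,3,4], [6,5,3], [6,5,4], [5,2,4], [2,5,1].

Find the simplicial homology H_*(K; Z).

Order the vertices as 1 < 2 < 3 < 4 < 5 < 6. Listing each simplex with vertices in this order, K has dimension 2 with simplices:

  0-simplices (6): [1], [2], [3], [4], [5], [6]
  1-simplices (15): [1,2], [1,3], [1,4], [1,5], [1,6], [2,3], [2,4], [2,5], [2,6], [3,4], [3,5], [3,6], [4,5], [4,6], [5,6]
  2-simplices (10): [1,2,5], [1,2,6], [1,3,4], [1,3,5], [1,4,6], [2,3,4], [2,3,6], [2,4,5], [3,5,6], [4,5,6]

so the chain groups are C_0 ≅ Z^6, C_1 ≅ Z^15, C_2 ≅ Z^10.

∂_1: C_1 → C_0 maps an edge to its endpoints' difference, ∂[p,q] = q − p.
The resulting 6×15 matrix has rank 5, and its Smith normal form has invariant factors (1,1,1,1,1).

∂_2: C_2 → C_1 sends each 2-simplex [p,q,r] to [q,r] − [p,r] + [p,q]. For instance
  ∂[1,2,6] = [2,6] − [1,6] + [1,2],
  ∂[2,3,4] = [3,4] − [2,4] + [2,3].
The 15×10 boundary matrix has rank 10 and Smith normal form diag(1,1,1,1,1,1,1,1,1,2).

Now H_k = ker ∂_k / im ∂_{k+1}, so:

  H_0: rank C_0 − rank ∂_1 = 6 − 5 = 1, and the invariant factors of ∂_1 are all 1, so H_0 ≅ Z.
  H_1: rank ker ∂_1 − rank ∂_2 = (15 − 5) − 10 = 0, and ∂_2 has invariant factor 2 > 1, so H_1 ≅ Z/2.
  H_2: rank ker ∂_2 − rank ∂_3 = (10 − 10) − 0 = 0, and there is no ∂_3, so H_2 ≅ 0.

As a check, the Euler characteristic is 6 − 15 + 10 = 1, which agrees with 1 − 0 + 0 = 1.

H_0 ≅ Z,  H_1 ≅ Z/2,  H_2 = 0.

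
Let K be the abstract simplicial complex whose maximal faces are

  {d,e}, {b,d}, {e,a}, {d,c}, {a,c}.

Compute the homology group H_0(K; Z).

Order the vertices as a < b < c < d < e. Listing each simplex with vertices in this order, K has dimension 1 with simplices:

  0-simplices (5): a, b, c, d, e
  1-simplices (5): ac, ae, bd, cd, de

giving chain groups C_0 ≅ Z^5, C_1 ≅ Z^5.

∂_1: C_1 → C_0 is given by ∂[p,q] = [q] − [p].
This gives a 5×5 integer matrix of rank 4; reducing to Smith normal form yields diagonal entries (1,1,1,1).

From H_k ≅ ker(∂_k) / im(∂_{k+1}) we obtain:

  H_0: rank C_0 − rank ∂_1 = 5 − 4 = 1, and the invariant factors of ∂_1 are all 1, so H_0 ≅ Z.

H_0 = Z.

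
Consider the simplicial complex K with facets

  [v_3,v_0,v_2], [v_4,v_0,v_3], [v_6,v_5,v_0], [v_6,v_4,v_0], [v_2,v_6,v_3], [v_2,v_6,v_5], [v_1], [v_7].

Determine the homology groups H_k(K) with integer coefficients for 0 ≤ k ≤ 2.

Fix the vertex order v_0 < v_1 < v_2 < v_3 < v_4 < v_5 < v_6 < v_7 and write every simplex with vertices in increasing order. Then dim K = 2 and the simplices of K are:

  0-simplices (8): [v_0], [v_1], [v_2], [v_3], [v_4], [v_5], [v_6], [v_7]
  1-simplices (12): [v_0,v_2], [v_0,v_3], [v_0,v_4], [v_0,v_5], [v_0,v_6], [v_2,v_3], [v_2,v_5], [v_2,v_6], [v_3,v_4], [v_3,v_6], [v_4,v_6], [v_5,v_6]
  2-simplices (6): [v_0,v_2,v_3], [v_0,v_3,v_4], [v_0,v_4,v_6], [v_0,v_5,v_6], [v_2,v_3,v_6], [v_2,v_5,v_6]

Hence C_0 ≅ Z^8, C_1 ≅ Z^12, C_2 ≅ Z^6.

The boundary map ∂_1: C_1 → C_0 sends each edge [p,q] (with p < q) to q − p. For instance
  ∂[v_0,v_5] = [v_5] − [v_0].
The 8×12 boundary matrix has rank 5 and Smith normal form diag(1,1,1,1,1).

The boundary map ∂_2: C_2 → C_1 maps a triangle to the signed sum of its edges. For instance
  ∂[v_0,v_5,v_6] = [v_5,v_6] − [v_0,v_6] + [v_0,v_5],
  ∂[v_0,v_3,v_4] = [v_3,v_4] − [v_0,v_4] + [v_0,v_3].
The resulting 12×6 matrix has rank 6, and its Smith normal form has invariant factors (1,1,1,1,1,1).

Computing H_k = (kernel of ∂_k) / (image of ∂_{k+1}):

  H_0: rank C_0 − rank ∂_1 = 8 − 5 = 3, and the invariant factors of ∂_1 are all 1, so H_0 ≅ Z^3.
  H_1: rank ker ∂_1 − rank ∂_2 = (12 − 5) − 6 = 1, and the invariant factors of ∂_2 are all 1, so H_1 ≅ Z.
  H_2: rank ker ∂_2 − rank ∂_3 = (6 − 6) − 0 = 0, and there is no ∂_3, so H_2 ≅ 0.

H_0 ≅ Z^3,  H_1 ≅ Z,  H_2 = 0.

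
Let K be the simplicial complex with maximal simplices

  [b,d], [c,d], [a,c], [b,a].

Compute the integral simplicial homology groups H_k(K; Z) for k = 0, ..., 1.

H_0 ≅ Z,  H_1 ≅ Z.

Fix the vertex order a < b < c < d and write every simplex with vertices in increasing order. Then dim K = 1 and the simplices of K are:

  0-simplices (4): a, b, c, d
  1-simplices (4): ab, ac, bd, cd

Hence C_0 ≅ Z^4, C_1 ≅ Z^4.

Boundary ∂_1: C_1 → C_0 is given by ∂[p,q] = [q] − [p].
As a 4×4 matrix over Z this has rank 3, with invariant factors (1,1,1).

Now H_k = ker ∂_k / im ∂_{k+1}, so:

  H_0: rank C_0 − rank ∂_1 = 4 − 3 = 1, and the invariant factors of ∂_1 are all 1, so H_0 ≅ Z.
  H_1: rank ker ∂_1 − rank ∂_2 = (4 − 3) − 0 = 1, and there is no ∂_2, so H_1 ≅ Z.

As a check, the Euler characteristic is 4 − 4 = 0, which agrees with 1 − 1 = 0.
(K is a triangulation of the circle S^1.)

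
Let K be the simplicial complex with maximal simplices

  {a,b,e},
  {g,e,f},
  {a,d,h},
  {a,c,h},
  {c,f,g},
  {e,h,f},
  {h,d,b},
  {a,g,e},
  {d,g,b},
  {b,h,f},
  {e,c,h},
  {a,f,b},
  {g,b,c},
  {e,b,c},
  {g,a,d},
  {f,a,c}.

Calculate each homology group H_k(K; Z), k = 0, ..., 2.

Take the total order a < b < c < d < e < f < g < h on the vertex set. Then K (dimension 2) consists of the simplices:

  0-simplices (8): a, b, c, d, e, f, g, h
  1-simplices (24): ab, ac, ad, ae, af, ag, ah, bc, bd, be, bf, bg, bh, ce, cf, cg, ch, dg, dh, ef, eg, eh, fg, fh
  2-simplices (16): abe, abf, acf, ach, adg, adh, aeg, bce, bcg, bdg, bdh, bfh, ceh, cfg, efg, efh

Hence C_0 ≅ Z^8, C_1 ≅ Z^24, C_2 ≅ Z^16.

∂_1: C_1 → C_0 maps an edge to its endpoints' difference, ∂[p,q] = q − p. For instance
  ∂ah = h − a.
This gives a 8×24 integer matrix of rank 7; reducing to Smith normal form yields diagonal entries (1,1,1,1,1,1,1).

The boundary map ∂_2: C_2 → C_1 acts by ∂[p,q,r] = [q,r] − [p,r] + [p,q]. For instance
  ∂acf = cf − af + ac,
  ∂efg = fg − eg + ef.
This gives a 24×16 integer matrix of rank 15; reducing to Smith normal form yields diagonal entries (1,1,1,1,1,1,1,1,1,1,1,1,1,1,1).

From H_k ≅ ker(∂_k) / im(∂_{k+1}) we obtain:

  H_0: rank C_0 − rank ∂_1 = 8 − 7 = 1, and the invariant factors of ∂_1 are all 1, so H_0 ≅ Z.
  H_1: rank ker ∂_1 − rank ∂_2 = (24 − 7) − 15 = 2, and the invariant factors of ∂_2 are all 1, so H_1 ≅ Z^2.
  H_2: rank ker ∂_2 − rank ∂_3 = (16 − 15) − 0 = 1, and there is no ∂_3, so H_2 ≅ Z.

As a check, the Euler characteristic is 8 − 24 + 16 = 0, which agrees with 1 − 2 + 1 = 0.

H_0 ≅ Z,  H_1 ≅ Z^2,  H_2 ≅ Z.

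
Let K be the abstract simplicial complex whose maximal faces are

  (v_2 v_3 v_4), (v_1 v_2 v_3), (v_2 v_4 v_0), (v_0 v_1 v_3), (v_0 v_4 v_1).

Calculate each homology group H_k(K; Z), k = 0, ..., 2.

H_0 = Z,  H_1 = Z,  H_2 = 0.

We work with the vertex ordering v_0 < v_1 < v_2 < v_3 < v_4. The simplices of K, each written with vertices in increasing order, are:

  0-simplices (5): [v_0], [v_1], [v_2], [v_3], [v_4]
  1-simplices (10): [v_0,v_1], [v_0,v_2], [v_0,v_3], [v_0,v_4], [v_1,v_2], [v_1,v_3], [v_1,v_4], [v_2,v_3], [v_2,v_4], [v_3,v_4]
  2-simplices (5): [v_0,v_1,v_3], [v_0,v_1,v_4], [v_0,v_2,v_4], [v_1,v_2,v_3], [v_2,v_3,v_4]

giving chain groups C_0 ≅ Z^5, C_1 ≅ Z^10, C_2 ≅ Z^5.

The boundary map ∂_1: C_1 → C_0 maps an edge to its endpoints' difference, ∂[p,q] = q − p. For instance
  ∂[v_2,v_3] = [v_3] − [v_2].
The 5×10 boundary matrix has rank 4 and Smith normal form diag(1,1,1,1).

The boundary map ∂_2: C_2 → C_1 maps a triangle to the signed sum of its edges. For instance
  ∂[v_0,v_1,v_4] = [v_1,v_4] − [v_0,v_4] + [v_0,v_1],
  ∂[v_0,v_2,v_4] = [v_2,v_4] − [v_0,v_4] + [v_0,v_2].
This gives a 10×5 integer matrix of rank 5; reducing to Smith normal form yields diagonal entries (1,1,1,1,1).

Now H_k = ker ∂_k / im ∂_{k+1}, so:

  H_0: rank C_0 − rank ∂_1 = 5 − 4 = 1, and the invariant factors of ∂_1 are all 1, so H_0 ≅ Z.
  H_1: rank ker ∂_1 − rank ∂_2 = (10 − 4) − 5 = 1, and the invariant factors of ∂_2 are all 1, so H_1 ≅ Z.
  H_2: rank ker ∂_2 − rank ∂_3 = (5 − 5) − 0 = 0, and there is no ∂_3, so H_2 ≅ 0.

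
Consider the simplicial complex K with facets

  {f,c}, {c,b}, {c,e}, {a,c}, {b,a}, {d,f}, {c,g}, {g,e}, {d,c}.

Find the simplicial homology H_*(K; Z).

H_0 ≅ Z,  H_1 ≅ Z^3.

Order the vertices as a < b < c < d < e < f < g. Listing each simplex with vertices in this order, K has dimension 1 with simplices:

  0-simplices (7): a, b, c, d, e, f, g
  1-simplices (9): ab, ac, bc, cd, ce, cf, cg, df, eg

Hence C_0 ≅ Z^7, C_1 ≅ Z^9.

Boundary ∂_1: C_1 → C_0 sends each edge [p,q] (with p < q) to q − p. For instance
  ∂eg = g − e.
This gives a 7×9 integer matrix of rank 6; reducing to Smith normal form yields diagonal entries (1,1,1,1,1,1).

Reading off H_k = ker ∂_k / im ∂_{k+1}:

  H_0: rank C_0 − rank ∂_1 = 7 − 6 = 1, and the invariant factors of ∂_1 are all 1, so H_0 = Z.
  H_1: rank ker ∂_1 − rank ∂_2 = (9 − 6) − 0 = 3, and there is no ∂_2, so H_1 = Z^3.

As a check, the Euler characteristic is 7 − 9 = -2, which agrees with 1 − 3 = -2.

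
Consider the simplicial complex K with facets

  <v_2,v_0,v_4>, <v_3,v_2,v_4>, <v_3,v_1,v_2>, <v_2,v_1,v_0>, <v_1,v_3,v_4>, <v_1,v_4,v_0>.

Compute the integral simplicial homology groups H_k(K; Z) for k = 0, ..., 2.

We work with the vertex ordering v_0 < v_1 < v_2 < v_3 < v_4. The simplices of K, each written with vertices in increasing order, are:

  0-simplices (5): [v_0], [v_1], [v_2], [v_3], [v_4]
  1-simplices (9): [v_0,v_1], [v_0,v_2], [v_0,v_4], [v_1,v_2], [v_1,v_3], [v_1,v_4], [v_2,v_3], [v_2,v_4], [v_3,v_4]
  2-simplices (6): [v_0,v_1,v_2], [v_0,v_1,v_4], [v_0,v_2,v_4], [v_1,v_2,v_3], [v_1,v_3,v_4], [v_2,v_3,v_4]

giving chain groups C_0 ≅ Z^5, C_1 ≅ Z^9, C_2 ≅ Z^6.

∂_1: C_1 → C_0 maps an edge to its endpoints' difference, ∂[p,q] = q − p. For instance
  ∂[v_0,v_4] = [v_4] − [v_0].
As a 5×9 matrix over Z this has rank 4, with invariant factors (1,1,1,1).

The boundary map ∂_2: C_2 → C_1 sends each 2-simplex [p,q,r] to [q,r] − [p,r] + [p,q]. For instance
  ∂[v_0,v_1,v_2] = [v_1,v_2] − [v_0,v_2] + [v_0,v_1],
  ∂[v_1,v_2,v_3] = [v_2,v_3] − [v_1,v_3] + [v_1,v_2].
The 9×6 boundary matrix has rank 5 and Smith normal form diag(1,1,1,1,1).

Reading off H_k = ker ∂_k / im ∂_{k+1}:

  H_0: rank C_0 − rank ∂_1 = 5 − 4 = 1, and the invariant factors of ∂_1 are all 1, so H_0 ≅ Z.
  H_1: rank ker ∂_1 − rank ∂_2 = (9 − 4) − 5 = 0, and the invariant factors of ∂_2 are all 1, so H_1 ≅ 0.
  H_2: rank ker ∂_2 − rank ∂_3 = (6 − 5) − 0 = 1, and there is no ∂_3, so H_2 ≅ Z.

As a check, the Euler characteristic is 5 − 9 + 6 = 2, which agrees with 1 − 0 + 1 = 2.

H_0 = Z,  H_1 = 0,  H_2 = Z.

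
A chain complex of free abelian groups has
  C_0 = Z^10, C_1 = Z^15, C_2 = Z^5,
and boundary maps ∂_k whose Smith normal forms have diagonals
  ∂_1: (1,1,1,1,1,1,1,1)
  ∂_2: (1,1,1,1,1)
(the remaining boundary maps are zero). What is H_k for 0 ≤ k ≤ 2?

H_0: b_0 = 10 − 0 − 8 = 2; torsion from ∂_1 factors > 1: none. So H_0 ≅ Z^2.
H_1: b_1 = 15 − 8 − 5 = 2; torsion from ∂_2 factors > 1: none. So H_1 ≅ Z^2.
H_2: b_2 = 5 − 5 − 0 = 0; torsion from ∂_3 factors > 1: none. So H_2 ≅ 0.

H_0 ≅ Z^2,  H_1 ≅ Z^2,  H_2 = 0.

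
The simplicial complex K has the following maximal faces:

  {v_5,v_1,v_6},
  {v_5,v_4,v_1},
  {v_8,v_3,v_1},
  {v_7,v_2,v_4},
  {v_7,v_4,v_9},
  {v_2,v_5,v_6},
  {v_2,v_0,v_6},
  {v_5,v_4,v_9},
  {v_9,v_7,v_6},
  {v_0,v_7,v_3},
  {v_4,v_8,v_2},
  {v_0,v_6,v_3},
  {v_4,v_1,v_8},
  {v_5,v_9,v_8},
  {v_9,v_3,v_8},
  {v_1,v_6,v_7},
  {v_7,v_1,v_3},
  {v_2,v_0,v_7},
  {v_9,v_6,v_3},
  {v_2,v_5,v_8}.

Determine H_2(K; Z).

We work with the vertex ordering v_0 < v_1 < v_2 < v_3 < v_4 < v_5 < v_6 < v_7 < v_8 < v_9. The simplices of K, each written with vertices in increasing order, are:

  0-simplices (10): [v_0], [v_1], [v_2], [v_3], [v_4], [v_5], [v_6], [v_7], [v_8], [v_9]
  1-simplices (30): (30 of them)
  2-simplices (20): (20 of them)

Hence C_0 ≅ Z^10, C_1 ≅ Z^30, C_2 ≅ Z^20.

Boundary ∂_1: C_1 → C_0 sends each edge [p,q] (with p < q) to q − p.
The resulting 10×30 matrix has rank 9, and its Smith normal form has invariant factors (1,1,1,1,1,1,1,1,1).

Boundary ∂_2: C_2 → C_1 maps a triangle to the signed sum of its edges. For instance
  ∂[v_1,v_4,v_5] = [v_4,v_5] − [v_1,v_5] + [v_1,v_4],
  ∂[v_2,v_5,v_6] = [v_5,v_6] − [v_2,v_6] + [v_2,v_5].
As a 30×20 matrix over Z this has rank 20, with invariant factors (1,1,1,1,1,1,1,1,1,1,1,1,1,1,1,1,1,1,1,2).

Computing H_k = (kernel of ∂_k) / (image of ∂_{k+1}):

  H_2: rank ker ∂_2 − rank ∂_3 = (20 − 20) − 0 = 0, and there is no ∂_3, so H_2 = 0.

(K is a triangulation of the Klein bottle.)

H_2 ≅ 0.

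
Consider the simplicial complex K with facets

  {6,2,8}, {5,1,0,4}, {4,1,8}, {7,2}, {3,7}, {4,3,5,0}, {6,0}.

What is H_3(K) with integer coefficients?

H_3 = 0.

Fix the vertex order 0 < 1 < 2 < 3 < 4 < 5 < 6 < 7 < 8 and write every simplex with vertices in increasing order. Then dim K = 3 and the simplices of K are:

  0-simplices (9): [0], [1], [2], [3], [4], [5], [6], [7], [8]
  1-simplices (17): [0,1], [0,3], [0,4], [0,5], [0,6], [1,4], [1,5], [1,8], [2,6], [2,7], [2,8], [3,4], [3,5], [3,7], [4,5], [4,8], [6,8]
  2-simplices (9): [0,1,4], [0,1,5], [0,3,4], [0,3,5], [0,4,5], [1,4,5], [1,4,8], [2,6,8], [3,4,5]
  3-simplices (2): [0,1,4,5], [0,3,4,5]

giving chain groups C_0 ≅ Z^9, C_1 ≅ Z^17, C_2 ≅ Z^9, C_3 ≅ Z^2.

The boundary map ∂_1: C_1 → C_0 is given by ∂[p,q] = [q] − [p]. For instance
  ∂[0,3] = [3] − [0].
The resulting 9×17 matrix has rank 8, and its Smith normal form has invariant factors (1,1,1,1,1,1,1,1).

Boundary ∂_2: C_2 → C_1 sends each 2-simplex [p,q,r] to [q,r] − [p,r] + [p,q]. For instance
  ∂[1,4,8] = [4,8] − [1,8] + [1,4],
  ∂[0,3,5] = [3,5] − [0,5] + [0,3].
The resulting 17×9 matrix has rank 7, and its Smith normal form has invariant factors (1,1,1,1,1,1,1).

Boundary ∂_3: C_3 → C_2 sends each 3-simplex σ to the alternating sum Σ_i (−1)^i (σ with its i-th vertex removed). For instance
  ∂[0,1,4,5] = [1,4,5] − [0,4,5] + [0,1,5] − [0,1,4],
  ∂[0,3,4,5] = [3,4,5] − [0,4,5] + [0,3,5] − [0,3,4].
The 9×2 boundary matrix has rank 2 and Smith normal form diag(1,1).

Now H_k = ker ∂_k / im ∂_{k+1}, so:

  H_3: rank ker ∂_3 − rank ∂_4 = (2 − 2) − 0 = 0, and there is no ∂_4, so H_3 = 0.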